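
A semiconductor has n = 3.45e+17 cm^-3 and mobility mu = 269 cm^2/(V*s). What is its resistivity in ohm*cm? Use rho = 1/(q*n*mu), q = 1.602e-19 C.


Step 1: sigma = q * n * mu = 1.602e-19 * 3.45e+17 * 269 = 1.48674e+01 S/cm
Step 2: rho = 1 / sigma = 1 / 1.48674e+01 = 0.06726 ohm*cm

0.06726


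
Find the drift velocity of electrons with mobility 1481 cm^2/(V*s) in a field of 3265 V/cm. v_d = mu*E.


Step 1: v_d = mu * E
Step 2: v_d = 1481 * 3265 = 4835465
Step 3: v_d = 4.84e+06 cm/s

4.84e+06


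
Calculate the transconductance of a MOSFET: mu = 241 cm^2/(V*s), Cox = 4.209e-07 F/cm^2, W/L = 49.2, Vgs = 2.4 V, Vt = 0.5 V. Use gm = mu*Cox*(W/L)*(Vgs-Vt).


Step 1: Vov = Vgs - Vt = 2.4 - 0.5 = 1.9 V
Step 2: gm = mu * Cox * (W/L) * Vov
Step 3: gm = 241 * 4.209e-07 * 49.2 * 1.9 = 9.48e-03 S

9.48e-03


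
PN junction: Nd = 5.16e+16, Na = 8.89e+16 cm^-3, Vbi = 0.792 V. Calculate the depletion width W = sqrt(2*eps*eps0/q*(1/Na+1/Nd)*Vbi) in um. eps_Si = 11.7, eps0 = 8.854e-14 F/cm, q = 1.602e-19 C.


Step 1: 1/Na + 1/Nd = 1/8.89e+16 + 1/5.16e+16 = 3.06284e-17
Step 2: 2*eps*eps0/q = 2*11.7*8.854e-14/1.602e-19 = 1.293281e+07
Step 3: W^2 = 1.293281e+07 * 3.06284e-17 * 0.792 = 3.13720e-10
Step 4: W = sqrt(3.13720e-10) = 1.771e-05 cm = 0.1771 um

0.1771


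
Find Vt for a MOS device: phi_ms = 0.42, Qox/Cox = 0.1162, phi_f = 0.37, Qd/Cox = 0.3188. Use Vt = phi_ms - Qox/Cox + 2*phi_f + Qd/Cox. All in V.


Step 1: Vt = phi_ms - Qox/Cox + 2*phi_f + Qd/Cox
Step 2: Vt = 0.42 - 0.1162 + 2*0.37 + 0.3188
Step 3: Vt = 0.42 - 0.1162 + 0.74 + 0.3188
Step 4: Vt = 1.3626 V

1.3626


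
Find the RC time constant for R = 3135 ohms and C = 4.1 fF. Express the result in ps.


Step 1: tau = R * C
Step 2: tau = 3135 * 4.1 fF = 3135 * 4.1e-15 F
Step 3: tau = 1.28535e-11 s = 12.8535 ps

12.8535


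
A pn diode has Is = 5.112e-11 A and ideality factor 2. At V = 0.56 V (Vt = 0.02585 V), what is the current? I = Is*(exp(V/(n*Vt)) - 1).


Step 1: V/(n*Vt) = 0.56/(2*0.02585) = 10.8317
Step 2: exp(10.8317) = 5.0600e+04
Step 3: I = 5.112e-11 * (5.0600e+04 - 1) = 2.59e-06 A

2.59e-06


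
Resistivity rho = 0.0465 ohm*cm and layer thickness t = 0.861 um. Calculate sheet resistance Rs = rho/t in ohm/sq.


Step 1: Convert thickness to cm: t = 0.861 um = 8.6100e-05 cm
Step 2: Rs = rho / t = 0.0465 / 8.6100e-05
Step 3: Rs = 540.1 ohm/sq

540.1


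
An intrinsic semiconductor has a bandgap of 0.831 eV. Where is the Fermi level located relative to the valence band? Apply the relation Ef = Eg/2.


Step 1: For an intrinsic semiconductor, the Fermi level sits at midgap.
Step 2: Ef = Eg / 2 = 0.831 / 2 = 0.4155 eV

0.4155


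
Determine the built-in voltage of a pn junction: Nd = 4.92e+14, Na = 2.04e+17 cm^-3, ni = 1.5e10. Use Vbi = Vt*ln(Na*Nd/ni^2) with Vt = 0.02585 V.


Step 1: Compute Na*Nd/ni^2 = 2.04e+17 * 4.92e+14 / (1.5e10)^2 = 4.4608e+11
Step 2: ln(4.4608e+11) = 26.8238
Step 3: Vbi = 0.02585 * 26.8238 = 0.693 V

0.693


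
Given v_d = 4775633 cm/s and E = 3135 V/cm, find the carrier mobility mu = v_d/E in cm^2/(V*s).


Step 1: mu = v_d / E
Step 2: mu = 4775633 / 3135
Step 3: mu = 1523.33 cm^2/(V*s)

1523.33


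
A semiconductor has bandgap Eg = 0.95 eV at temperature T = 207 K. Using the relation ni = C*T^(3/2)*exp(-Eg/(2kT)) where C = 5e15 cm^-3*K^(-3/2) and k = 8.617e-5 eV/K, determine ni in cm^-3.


Step 1: Compute kT = 8.617e-5 * 207 = 0.01783719 eV
Step 2: Exponent = -Eg/(2kT) = -0.95/(2*0.01783719) = -26.62976
Step 3: T^(3/2) = 207^1.5 = 2978.21
Step 4: ni = 5e15 * 2978.21 * exp(-26.62976) = 4.05e+07 cm^-3

4.05e+07


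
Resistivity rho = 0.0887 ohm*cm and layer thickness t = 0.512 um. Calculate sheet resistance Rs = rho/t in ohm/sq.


Step 1: Convert thickness to cm: t = 0.512 um = 5.1200e-05 cm
Step 2: Rs = rho / t = 0.0887 / 5.1200e-05
Step 3: Rs = 1732.4 ohm/sq

1732.4


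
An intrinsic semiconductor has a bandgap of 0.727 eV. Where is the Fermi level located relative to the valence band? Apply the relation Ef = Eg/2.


Step 1: For an intrinsic semiconductor, the Fermi level sits at midgap.
Step 2: Ef = Eg / 2 = 0.727 / 2 = 0.3635 eV

0.3635


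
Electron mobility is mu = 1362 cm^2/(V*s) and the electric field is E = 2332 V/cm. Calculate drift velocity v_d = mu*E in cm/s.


Step 1: v_d = mu * E
Step 2: v_d = 1362 * 2332 = 3176184
Step 3: v_d = 3.18e+06 cm/s

3.18e+06


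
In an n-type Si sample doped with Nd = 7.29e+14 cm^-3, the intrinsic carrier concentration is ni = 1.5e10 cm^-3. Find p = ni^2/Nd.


Step 1: Since Nd >> ni, n ≈ Nd = 7.29e+14 cm^-3
Step 2: p = ni^2 / n = (1.5e10)^2 / 7.29e+14
Step 3: p = 2.25e20 / 7.29e+14 = 3.09e+05 cm^-3

3.09e+05


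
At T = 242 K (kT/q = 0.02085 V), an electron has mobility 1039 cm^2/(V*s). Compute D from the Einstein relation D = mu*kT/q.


Step 1: D = mu * (kT/q)
Step 2: D = 1039 * 0.02085
Step 3: D = 21.66 cm^2/s

21.66


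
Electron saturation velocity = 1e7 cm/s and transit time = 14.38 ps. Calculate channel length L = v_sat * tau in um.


Step 1: tau in seconds = 14.38 ps * 1e-12 = 1.4380e-11 s
Step 2: L = v_sat * tau = 1e7 * 1.4380e-11 = 1.4380e-04 cm
Step 3: L in um = 1.4380e-04 * 1e4 = 1.438 um

1.438


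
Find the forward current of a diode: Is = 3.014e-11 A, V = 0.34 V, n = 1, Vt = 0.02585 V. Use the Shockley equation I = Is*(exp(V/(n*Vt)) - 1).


Step 1: V/(n*Vt) = 0.34/(1*0.02585) = 13.1528
Step 2: exp(13.1528) = 5.1545e+05
Step 3: I = 3.014e-11 * (5.1545e+05 - 1) = 1.55e-05 A

1.55e-05


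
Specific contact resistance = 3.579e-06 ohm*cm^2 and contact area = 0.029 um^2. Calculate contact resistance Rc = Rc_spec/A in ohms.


Step 1: Convert area to cm^2: 0.029 um^2 = 2.9000e-10 cm^2
Step 2: Rc = Rc_spec / A = 3.579e-06 / 2.9000e-10
Step 3: Rc = 1.23e+04 ohms

1.23e+04


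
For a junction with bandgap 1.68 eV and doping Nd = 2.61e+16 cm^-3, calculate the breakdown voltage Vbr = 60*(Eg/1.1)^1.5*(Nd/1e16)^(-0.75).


Step 1: Eg/1.1 = 1.68/1.1 = 1.527273
Step 2: (Eg/1.1)^1.5 = 1.527273^1.5 = 1.887448
Step 3: (Nd/1e16)^(-0.75) = (2.61)^(-0.75) = 0.486990
Step 4: Vbr = 60 * 1.887448 * 0.486990 = 55.2 V

55.2


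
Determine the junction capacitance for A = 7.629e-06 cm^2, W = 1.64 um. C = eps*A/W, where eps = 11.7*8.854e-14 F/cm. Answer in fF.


Step 1: eps_Si = 11.7 * 8.854e-14 = 1.035918e-12 F/cm
Step 2: W in cm = 1.64 * 1e-4 = 1.64e-04 cm
Step 3: C = 1.035918e-12 * 7.629e-06 / 1.64e-04 = 4.818914e-14 F
Step 4: C = 48.19 fF

48.19


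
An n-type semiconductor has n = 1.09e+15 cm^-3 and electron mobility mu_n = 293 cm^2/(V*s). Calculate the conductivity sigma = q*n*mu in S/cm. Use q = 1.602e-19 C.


Step 1: sigma = q * n * mu
Step 2: sigma = 1.602e-19 * 1.09e+15 * 293
Step 3: sigma = 5.116e-02 S/cm

5.116e-02


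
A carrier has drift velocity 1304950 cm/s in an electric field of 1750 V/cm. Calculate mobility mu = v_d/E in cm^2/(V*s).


Step 1: mu = v_d / E
Step 2: mu = 1304950 / 1750
Step 3: mu = 745.69 cm^2/(V*s)

745.69


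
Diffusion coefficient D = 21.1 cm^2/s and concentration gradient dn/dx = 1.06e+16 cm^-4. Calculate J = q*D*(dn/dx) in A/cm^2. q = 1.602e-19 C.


Step 1: J = q * D * (dn/dx)
Step 2: J = 1.602e-19 * 21.1 * 1.06e+16
Step 3: J = 3.58e-02 A/cm^2

3.58e-02


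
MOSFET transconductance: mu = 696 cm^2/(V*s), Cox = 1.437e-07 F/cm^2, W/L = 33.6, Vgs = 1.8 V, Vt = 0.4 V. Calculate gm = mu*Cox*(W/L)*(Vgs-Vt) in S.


Step 1: Vov = Vgs - Vt = 1.8 - 0.4 = 1.4 V
Step 2: gm = mu * Cox * (W/L) * Vov
Step 3: gm = 696 * 1.437e-07 * 33.6 * 1.4 = 4.70e-03 S

4.70e-03


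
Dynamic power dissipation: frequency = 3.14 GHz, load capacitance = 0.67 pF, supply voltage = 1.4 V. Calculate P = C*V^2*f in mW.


Step 1: V^2 = 1.4^2 = 1.96 V^2
Step 2: P = C*V^2*f = 0.67e-12 F * 1.96 * 3.14e9 Hz
Step 3: P = 4.123448e-03 W
Step 4: P = 4.123 mW

4.123


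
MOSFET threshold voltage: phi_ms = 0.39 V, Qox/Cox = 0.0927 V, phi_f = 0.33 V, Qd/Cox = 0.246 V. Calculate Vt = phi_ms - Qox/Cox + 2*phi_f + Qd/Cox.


Step 1: Vt = phi_ms - Qox/Cox + 2*phi_f + Qd/Cox
Step 2: Vt = 0.39 - 0.0927 + 2*0.33 + 0.246
Step 3: Vt = 0.39 - 0.0927 + 0.66 + 0.246
Step 4: Vt = 1.2033 V

1.2033


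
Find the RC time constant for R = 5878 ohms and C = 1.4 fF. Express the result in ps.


Step 1: tau = R * C
Step 2: tau = 5878 * 1.4 fF = 5878 * 1.4e-15 F
Step 3: tau = 8.2292e-12 s = 8.2292 ps

8.2292


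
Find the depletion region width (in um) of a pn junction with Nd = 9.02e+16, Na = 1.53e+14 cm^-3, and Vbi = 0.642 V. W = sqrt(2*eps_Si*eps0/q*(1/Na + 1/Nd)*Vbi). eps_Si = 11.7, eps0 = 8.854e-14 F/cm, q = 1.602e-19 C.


Step 1: 1/Na + 1/Nd = 1/1.53e+14 + 1/9.02e+16 = 6.54703e-15
Step 2: 2*eps*eps0/q = 2*11.7*8.854e-14/1.602e-19 = 1.293281e+07
Step 3: W^2 = 1.293281e+07 * 6.54703e-15 * 0.642 = 5.43591e-08
Step 4: W = sqrt(5.43591e-08) = 2.332e-04 cm = 2.332 um

2.332


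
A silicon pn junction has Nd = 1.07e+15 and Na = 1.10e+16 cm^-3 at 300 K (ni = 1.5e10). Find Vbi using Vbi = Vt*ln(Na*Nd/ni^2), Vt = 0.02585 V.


Step 1: Compute Na*Nd/ni^2 = 1.10e+16 * 1.07e+15 / (1.5e10)^2 = 5.2311e+10
Step 2: ln(5.2311e+10) = 24.6805
Step 3: Vbi = 0.02585 * 24.6805 = 0.638 V

0.638


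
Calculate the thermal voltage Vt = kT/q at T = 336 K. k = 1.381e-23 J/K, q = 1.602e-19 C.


Step 1: kT = 1.381e-23 * 336 = 4.64016e-21 J
Step 2: Vt = kT/q = 4.64016e-21 / 1.602e-19
Step 3: Vt = 0.02896 V

0.02896


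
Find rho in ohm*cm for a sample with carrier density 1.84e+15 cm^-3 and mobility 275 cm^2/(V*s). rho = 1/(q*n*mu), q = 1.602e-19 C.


Step 1: sigma = q * n * mu = 1.602e-19 * 1.84e+15 * 275 = 8.10612e-02 S/cm
Step 2: rho = 1 / sigma = 1 / 8.10612e-02 = 12.34 ohm*cm

12.34


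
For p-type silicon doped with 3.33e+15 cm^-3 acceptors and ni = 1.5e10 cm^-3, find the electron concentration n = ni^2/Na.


Step 1: Majority hole concentration p ≈ Na = 3.33e+15 cm^-3
Step 2: n = ni^2 / Na = (1.5e10)^2 / 3.33e+15
Step 3: n = 6.76e+04 cm^-3

6.76e+04


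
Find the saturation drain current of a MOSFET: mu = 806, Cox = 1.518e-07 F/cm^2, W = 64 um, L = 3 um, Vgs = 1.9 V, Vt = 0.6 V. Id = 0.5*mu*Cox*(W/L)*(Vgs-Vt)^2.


Step 1: Overdrive voltage Vov = Vgs - Vt = 1.9 - 0.6 = 1.3 V
Step 2: W/L = 64/3 = 21.3333
Step 3: Id = 0.5 * 806 * 1.518e-07 * 21.3333 * 1.3^2
Step 4: Id = 2.21e-03 A

2.21e-03


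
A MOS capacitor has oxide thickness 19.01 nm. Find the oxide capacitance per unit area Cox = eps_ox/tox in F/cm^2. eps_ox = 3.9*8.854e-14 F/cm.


Step 1: eps_ox = 3.9 * 8.854e-14 = 3.45306e-13 F/cm
Step 2: tox in cm = 19.01 nm * 1e-7 = 1.9010e-06 cm
Step 3: Cox = 3.45306e-13 / 1.9010e-06 = 1.82e-07 F/cm^2

1.82e-07


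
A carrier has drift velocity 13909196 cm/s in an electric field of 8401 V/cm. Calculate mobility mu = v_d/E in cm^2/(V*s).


Step 1: mu = v_d / E
Step 2: mu = 13909196 / 8401
Step 3: mu = 1655.66 cm^2/(V*s)

1655.66


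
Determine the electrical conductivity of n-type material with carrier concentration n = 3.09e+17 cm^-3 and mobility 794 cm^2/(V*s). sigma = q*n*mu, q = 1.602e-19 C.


Step 1: sigma = q * n * mu
Step 2: sigma = 1.602e-19 * 3.09e+17 * 794
Step 3: sigma = 3.930e+01 S/cm

3.930e+01


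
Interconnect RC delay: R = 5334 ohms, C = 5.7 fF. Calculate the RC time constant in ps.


Step 1: tau = R * C
Step 2: tau = 5334 * 5.7 fF = 5334 * 5.7e-15 F
Step 3: tau = 3.04038e-11 s = 30.4038 ps

30.4038


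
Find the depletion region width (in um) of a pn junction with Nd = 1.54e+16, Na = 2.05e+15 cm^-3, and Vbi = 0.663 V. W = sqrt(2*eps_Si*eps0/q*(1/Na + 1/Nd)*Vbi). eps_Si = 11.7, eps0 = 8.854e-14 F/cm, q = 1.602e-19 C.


Step 1: 1/Na + 1/Nd = 1/2.05e+15 + 1/1.54e+16 = 5.52740e-16
Step 2: 2*eps*eps0/q = 2*11.7*8.854e-14/1.602e-19 = 1.293281e+07
Step 3: W^2 = 1.293281e+07 * 5.52740e-16 * 0.663 = 4.73944e-09
Step 4: W = sqrt(4.73944e-09) = 6.884e-05 cm = 0.6884 um

0.6884


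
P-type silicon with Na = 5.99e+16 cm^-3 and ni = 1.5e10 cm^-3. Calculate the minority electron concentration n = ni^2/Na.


Step 1: Majority hole concentration p ≈ Na = 5.99e+16 cm^-3
Step 2: n = ni^2 / Na = (1.5e10)^2 / 5.99e+16
Step 3: n = 3.76e+03 cm^-3

3.76e+03


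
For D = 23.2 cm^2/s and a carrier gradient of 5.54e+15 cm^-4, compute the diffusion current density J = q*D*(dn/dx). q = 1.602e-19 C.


Step 1: J = q * D * (dn/dx)
Step 2: J = 1.602e-19 * 23.2 * 5.54e+15
Step 3: J = 2.06e-02 A/cm^2

2.06e-02


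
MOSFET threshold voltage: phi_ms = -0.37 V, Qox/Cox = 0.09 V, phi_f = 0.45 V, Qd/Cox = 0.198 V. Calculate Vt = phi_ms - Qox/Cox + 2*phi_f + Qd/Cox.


Step 1: Vt = phi_ms - Qox/Cox + 2*phi_f + Qd/Cox
Step 2: Vt = -0.37 - 0.09 + 2*0.45 + 0.198
Step 3: Vt = -0.37 - 0.09 + 0.9 + 0.198
Step 4: Vt = 0.638 V

0.638


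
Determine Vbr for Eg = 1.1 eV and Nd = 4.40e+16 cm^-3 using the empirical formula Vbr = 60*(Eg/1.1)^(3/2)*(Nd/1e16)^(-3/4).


Step 1: Eg/1.1 = 1.1/1.1 = 1.000000
Step 2: (Eg/1.1)^1.5 = 1.000000^1.5 = 1.000000
Step 3: (Nd/1e16)^(-0.75) = (4.4)^(-0.75) = 0.329163
Step 4: Vbr = 60 * 1.000000 * 0.329163 = 19.7 V

19.7


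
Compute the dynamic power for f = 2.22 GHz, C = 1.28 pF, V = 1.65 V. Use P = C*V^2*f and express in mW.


Step 1: V^2 = 1.65^2 = 2.7225 V^2
Step 2: P = C*V^2*f = 1.28e-12 F * 2.7225 * 2.22e9 Hz
Step 3: P = 7.736256e-03 W
Step 4: P = 7.736 mW

7.736


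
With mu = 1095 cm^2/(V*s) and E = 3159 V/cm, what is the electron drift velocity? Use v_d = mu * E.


Step 1: v_d = mu * E
Step 2: v_d = 1095 * 3159 = 3459105
Step 3: v_d = 3.46e+06 cm/s

3.46e+06


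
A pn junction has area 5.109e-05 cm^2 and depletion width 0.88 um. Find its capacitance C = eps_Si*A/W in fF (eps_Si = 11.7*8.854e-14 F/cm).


Step 1: eps_Si = 11.7 * 8.854e-14 = 1.035918e-12 F/cm
Step 2: W in cm = 0.88 * 1e-4 = 8.80e-05 cm
Step 3: C = 1.035918e-12 * 5.109e-05 / 8.80e-05 = 6.014210e-13 F
Step 4: C = 601.42 fF

601.42


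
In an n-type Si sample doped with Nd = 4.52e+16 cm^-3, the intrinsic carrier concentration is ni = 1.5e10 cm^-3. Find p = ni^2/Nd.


Step 1: Since Nd >> ni, n ≈ Nd = 4.52e+16 cm^-3
Step 2: p = ni^2 / n = (1.5e10)^2 / 4.52e+16
Step 3: p = 2.25e20 / 4.52e+16 = 4.98e+03 cm^-3

4.98e+03


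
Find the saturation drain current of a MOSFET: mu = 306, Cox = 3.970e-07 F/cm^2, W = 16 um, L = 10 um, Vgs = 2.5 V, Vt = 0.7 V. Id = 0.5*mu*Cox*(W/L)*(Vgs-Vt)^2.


Step 1: Overdrive voltage Vov = Vgs - Vt = 2.5 - 0.7 = 1.8 V
Step 2: W/L = 16/10 = 1.6
Step 3: Id = 0.5 * 306 * 3.970e-07 * 1.6 * 1.8^2
Step 4: Id = 3.15e-04 A

3.15e-04


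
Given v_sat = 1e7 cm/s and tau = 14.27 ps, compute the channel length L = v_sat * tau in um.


Step 1: tau in seconds = 14.27 ps * 1e-12 = 1.4270e-11 s
Step 2: L = v_sat * tau = 1e7 * 1.4270e-11 = 1.4270e-04 cm
Step 3: L in um = 1.4270e-04 * 1e4 = 1.427 um

1.427


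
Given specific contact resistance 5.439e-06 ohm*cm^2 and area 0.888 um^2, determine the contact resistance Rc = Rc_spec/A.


Step 1: Convert area to cm^2: 0.888 um^2 = 8.8800e-09 cm^2
Step 2: Rc = Rc_spec / A = 5.439e-06 / 8.8800e-09
Step 3: Rc = 6.13e+02 ohms

6.13e+02


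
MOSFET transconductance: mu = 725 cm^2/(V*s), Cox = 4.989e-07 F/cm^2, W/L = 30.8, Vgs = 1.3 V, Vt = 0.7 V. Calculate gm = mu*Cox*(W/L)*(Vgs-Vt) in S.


Step 1: Vov = Vgs - Vt = 1.3 - 0.7 = 0.6 V
Step 2: gm = mu * Cox * (W/L) * Vov
Step 3: gm = 725 * 4.989e-07 * 30.8 * 0.6 = 6.68e-03 S

6.68e-03


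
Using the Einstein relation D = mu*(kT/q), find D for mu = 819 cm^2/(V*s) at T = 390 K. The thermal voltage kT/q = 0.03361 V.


Step 1: D = mu * (kT/q)
Step 2: D = 819 * 0.03361
Step 3: D = 27.53 cm^2/s

27.53


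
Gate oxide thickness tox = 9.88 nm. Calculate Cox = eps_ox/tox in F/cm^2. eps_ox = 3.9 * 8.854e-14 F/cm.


Step 1: eps_ox = 3.9 * 8.854e-14 = 3.45306e-13 F/cm
Step 2: tox in cm = 9.88 nm * 1e-7 = 9.8800e-07 cm
Step 3: Cox = 3.45306e-13 / 9.8800e-07 = 3.50e-07 F/cm^2

3.50e-07


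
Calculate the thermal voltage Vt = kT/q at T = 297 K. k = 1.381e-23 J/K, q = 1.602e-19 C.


Step 1: kT = 1.381e-23 * 297 = 4.10157e-21 J
Step 2: Vt = kT/q = 4.10157e-21 / 1.602e-19
Step 3: Vt = 0.0256 V

0.0256


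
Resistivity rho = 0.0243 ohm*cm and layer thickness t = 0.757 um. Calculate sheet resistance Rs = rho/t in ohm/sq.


Step 1: Convert thickness to cm: t = 0.757 um = 7.5700e-05 cm
Step 2: Rs = rho / t = 0.0243 / 7.5700e-05
Step 3: Rs = 321.0 ohm/sq

321.0


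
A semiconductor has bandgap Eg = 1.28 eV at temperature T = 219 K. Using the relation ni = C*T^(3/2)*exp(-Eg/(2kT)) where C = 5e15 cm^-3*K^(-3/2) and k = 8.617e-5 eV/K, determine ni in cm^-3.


Step 1: Compute kT = 8.617e-5 * 219 = 0.01887123 eV
Step 2: Exponent = -Eg/(2kT) = -1.28/(2*0.01887123) = -33.91406
Step 3: T^(3/2) = 219^1.5 = 3240.90
Step 4: ni = 5e15 * 3240.90 * exp(-33.91406) = 3.03e+04 cm^-3

3.03e+04


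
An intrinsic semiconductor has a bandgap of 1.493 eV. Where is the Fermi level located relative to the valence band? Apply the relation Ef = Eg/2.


Step 1: For an intrinsic semiconductor, the Fermi level sits at midgap.
Step 2: Ef = Eg / 2 = 1.493 / 2 = 0.7465 eV

0.7465


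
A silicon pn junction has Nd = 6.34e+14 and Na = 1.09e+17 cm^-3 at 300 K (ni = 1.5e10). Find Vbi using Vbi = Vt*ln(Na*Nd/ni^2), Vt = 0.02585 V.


Step 1: Compute Na*Nd/ni^2 = 1.09e+17 * 6.34e+14 / (1.5e10)^2 = 3.0714e+11
Step 2: ln(3.0714e+11) = 26.4506
Step 3: Vbi = 0.02585 * 26.4506 = 0.684 V

0.684


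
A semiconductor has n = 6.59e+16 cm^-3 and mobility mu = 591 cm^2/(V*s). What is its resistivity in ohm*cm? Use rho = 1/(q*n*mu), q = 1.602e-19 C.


Step 1: sigma = q * n * mu = 1.602e-19 * 6.59e+16 * 591 = 6.23929e+00 S/cm
Step 2: rho = 1 / sigma = 1 / 6.23929e+00 = 0.1603 ohm*cm

0.1603


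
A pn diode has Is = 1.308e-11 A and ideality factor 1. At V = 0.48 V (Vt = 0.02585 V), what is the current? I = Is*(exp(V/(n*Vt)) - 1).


Step 1: V/(n*Vt) = 0.48/(1*0.02585) = 18.5687
Step 2: exp(18.5687) = 1.1595e+08
Step 3: I = 1.308e-11 * (1.1595e+08 - 1) = 1.52e-03 A

1.52e-03


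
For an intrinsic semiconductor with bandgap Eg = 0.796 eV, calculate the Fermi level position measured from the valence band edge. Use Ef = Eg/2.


Step 1: For an intrinsic semiconductor, the Fermi level sits at midgap.
Step 2: Ef = Eg / 2 = 0.796 / 2 = 0.398 eV

0.398


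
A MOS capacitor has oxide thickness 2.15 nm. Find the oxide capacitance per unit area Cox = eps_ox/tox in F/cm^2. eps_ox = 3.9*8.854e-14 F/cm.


Step 1: eps_ox = 3.9 * 8.854e-14 = 3.45306e-13 F/cm
Step 2: tox in cm = 2.15 nm * 1e-7 = 2.1500e-07 cm
Step 3: Cox = 3.45306e-13 / 2.1500e-07 = 1.61e-06 F/cm^2

1.61e-06


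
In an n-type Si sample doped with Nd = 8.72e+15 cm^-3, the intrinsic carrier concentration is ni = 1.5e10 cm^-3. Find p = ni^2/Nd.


Step 1: Since Nd >> ni, n ≈ Nd = 8.72e+15 cm^-3
Step 2: p = ni^2 / n = (1.5e10)^2 / 8.72e+15
Step 3: p = 2.25e20 / 8.72e+15 = 2.58e+04 cm^-3

2.58e+04


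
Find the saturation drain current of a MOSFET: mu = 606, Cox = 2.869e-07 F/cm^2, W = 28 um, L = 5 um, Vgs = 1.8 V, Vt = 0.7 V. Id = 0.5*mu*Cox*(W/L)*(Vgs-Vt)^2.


Step 1: Overdrive voltage Vov = Vgs - Vt = 1.8 - 0.7 = 1.1 V
Step 2: W/L = 28/5 = 5.6
Step 3: Id = 0.5 * 606 * 2.869e-07 * 5.6 * 1.1^2
Step 4: Id = 5.89e-04 A

5.89e-04


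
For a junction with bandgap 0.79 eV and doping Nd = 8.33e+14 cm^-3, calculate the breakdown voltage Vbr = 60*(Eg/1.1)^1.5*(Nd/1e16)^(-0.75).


Step 1: Eg/1.1 = 0.79/1.1 = 0.718182
Step 2: (Eg/1.1)^1.5 = 0.718182^1.5 = 0.608628
Step 3: (Nd/1e16)^(-0.75) = (0.0833)^(-0.75) = 6.449354
Step 4: Vbr = 60 * 0.608628 * 6.449354 = 235.5 V

235.5


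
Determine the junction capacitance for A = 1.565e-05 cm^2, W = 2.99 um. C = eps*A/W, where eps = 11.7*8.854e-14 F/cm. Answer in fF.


Step 1: eps_Si = 11.7 * 8.854e-14 = 1.035918e-12 F/cm
Step 2: W in cm = 2.99 * 1e-4 = 2.99e-04 cm
Step 3: C = 1.035918e-12 * 1.565e-05 / 2.99e-04 = 5.422113e-14 F
Step 4: C = 54.22 fF

54.22


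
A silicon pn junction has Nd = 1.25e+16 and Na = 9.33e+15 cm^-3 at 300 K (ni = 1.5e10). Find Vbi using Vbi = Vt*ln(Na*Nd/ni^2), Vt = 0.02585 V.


Step 1: Compute Na*Nd/ni^2 = 9.33e+15 * 1.25e+16 / (1.5e10)^2 = 5.1833e+11
Step 2: ln(5.1833e+11) = 26.9739
Step 3: Vbi = 0.02585 * 26.9739 = 0.697 V

0.697


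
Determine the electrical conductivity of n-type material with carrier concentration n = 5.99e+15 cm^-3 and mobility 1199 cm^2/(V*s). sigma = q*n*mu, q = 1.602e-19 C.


Step 1: sigma = q * n * mu
Step 2: sigma = 1.602e-19 * 5.99e+15 * 1199
Step 3: sigma = 1.151e+00 S/cm

1.151e+00


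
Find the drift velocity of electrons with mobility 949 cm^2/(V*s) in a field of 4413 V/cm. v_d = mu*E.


Step 1: v_d = mu * E
Step 2: v_d = 949 * 4413 = 4187937
Step 3: v_d = 4.19e+06 cm/s

4.19e+06


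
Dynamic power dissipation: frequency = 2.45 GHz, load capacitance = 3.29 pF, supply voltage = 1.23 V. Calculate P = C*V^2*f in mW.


Step 1: V^2 = 1.23^2 = 1.5129 V^2
Step 2: P = C*V^2*f = 3.29e-12 F * 1.5129 * 2.45e9 Hz
Step 3: P = 1.219473045e-02 W
Step 4: P = 12.195 mW

12.195


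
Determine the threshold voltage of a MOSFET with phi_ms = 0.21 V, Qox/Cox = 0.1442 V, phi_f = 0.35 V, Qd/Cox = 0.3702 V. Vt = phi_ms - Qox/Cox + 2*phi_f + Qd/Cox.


Step 1: Vt = phi_ms - Qox/Cox + 2*phi_f + Qd/Cox
Step 2: Vt = 0.21 - 0.1442 + 2*0.35 + 0.3702
Step 3: Vt = 0.21 - 0.1442 + 0.7 + 0.3702
Step 4: Vt = 1.136 V

1.136


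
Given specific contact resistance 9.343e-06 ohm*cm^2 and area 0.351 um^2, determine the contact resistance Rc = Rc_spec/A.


Step 1: Convert area to cm^2: 0.351 um^2 = 3.5100e-09 cm^2
Step 2: Rc = Rc_spec / A = 9.343e-06 / 3.5100e-09
Step 3: Rc = 2.66e+03 ohms

2.66e+03


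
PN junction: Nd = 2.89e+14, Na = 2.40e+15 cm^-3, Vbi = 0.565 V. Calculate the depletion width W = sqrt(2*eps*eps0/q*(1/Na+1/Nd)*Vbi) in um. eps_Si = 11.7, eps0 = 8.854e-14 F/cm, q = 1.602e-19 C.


Step 1: 1/Na + 1/Nd = 1/2.40e+15 + 1/2.89e+14 = 3.87687e-15
Step 2: 2*eps*eps0/q = 2*11.7*8.854e-14/1.602e-19 = 1.293281e+07
Step 3: W^2 = 1.293281e+07 * 3.87687e-15 * 0.565 = 2.83284e-08
Step 4: W = sqrt(2.83284e-08) = 1.683e-04 cm = 1.683 um

1.683


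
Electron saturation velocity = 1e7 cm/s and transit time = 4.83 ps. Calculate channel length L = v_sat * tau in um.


Step 1: tau in seconds = 4.83 ps * 1e-12 = 4.8300e-12 s
Step 2: L = v_sat * tau = 1e7 * 4.8300e-12 = 4.8300e-05 cm
Step 3: L in um = 4.8300e-05 * 1e4 = 0.483 um

0.483


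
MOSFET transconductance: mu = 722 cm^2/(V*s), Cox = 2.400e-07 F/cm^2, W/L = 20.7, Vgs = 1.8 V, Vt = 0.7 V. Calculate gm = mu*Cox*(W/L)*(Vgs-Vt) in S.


Step 1: Vov = Vgs - Vt = 1.8 - 0.7 = 1.1 V
Step 2: gm = mu * Cox * (W/L) * Vov
Step 3: gm = 722 * 2.400e-07 * 20.7 * 1.1 = 3.95e-03 S

3.95e-03


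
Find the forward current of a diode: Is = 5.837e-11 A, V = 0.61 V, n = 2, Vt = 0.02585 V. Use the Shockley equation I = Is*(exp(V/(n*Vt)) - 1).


Step 1: V/(n*Vt) = 0.61/(2*0.02585) = 11.7988
Step 2: exp(11.7988) = 1.3309e+05
Step 3: I = 5.837e-11 * (1.3309e+05 - 1) = 7.77e-06 A

7.77e-06


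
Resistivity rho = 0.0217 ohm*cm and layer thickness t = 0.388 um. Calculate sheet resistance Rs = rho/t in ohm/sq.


Step 1: Convert thickness to cm: t = 0.388 um = 3.8800e-05 cm
Step 2: Rs = rho / t = 0.0217 / 3.8800e-05
Step 3: Rs = 559.3 ohm/sq

559.3


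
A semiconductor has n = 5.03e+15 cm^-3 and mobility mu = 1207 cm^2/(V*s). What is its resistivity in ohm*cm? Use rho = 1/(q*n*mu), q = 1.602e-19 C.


Step 1: sigma = q * n * mu = 1.602e-19 * 5.03e+15 * 1207 = 9.72608e-01 S/cm
Step 2: rho = 1 / sigma = 1 / 9.72608e-01 = 1.028 ohm*cm

1.028


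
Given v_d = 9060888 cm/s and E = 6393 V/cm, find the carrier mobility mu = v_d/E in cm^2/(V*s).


Step 1: mu = v_d / E
Step 2: mu = 9060888 / 6393
Step 3: mu = 1417.31 cm^2/(V*s)

1417.31


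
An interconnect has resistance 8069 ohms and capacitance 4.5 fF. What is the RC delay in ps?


Step 1: tau = R * C
Step 2: tau = 8069 * 4.5 fF = 8069 * 4.5e-15 F
Step 3: tau = 3.63105e-11 s = 36.3105 ps

36.3105


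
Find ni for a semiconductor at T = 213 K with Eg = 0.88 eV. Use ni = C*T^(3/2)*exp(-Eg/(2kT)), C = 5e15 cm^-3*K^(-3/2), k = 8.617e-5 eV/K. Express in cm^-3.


Step 1: Compute kT = 8.617e-5 * 213 = 0.01835421 eV
Step 2: Exponent = -Eg/(2kT) = -0.88/(2*0.01835421) = -23.97270
Step 3: T^(3/2) = 213^1.5 = 3108.63
Step 4: ni = 5e15 * 3108.63 * exp(-23.97270) = 6.03e+08 cm^-3

6.03e+08


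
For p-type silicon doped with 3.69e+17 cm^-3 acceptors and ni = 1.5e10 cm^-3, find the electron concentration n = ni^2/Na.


Step 1: Majority hole concentration p ≈ Na = 3.69e+17 cm^-3
Step 2: n = ni^2 / Na = (1.5e10)^2 / 3.69e+17
Step 3: n = 6.10e+02 cm^-3

6.10e+02


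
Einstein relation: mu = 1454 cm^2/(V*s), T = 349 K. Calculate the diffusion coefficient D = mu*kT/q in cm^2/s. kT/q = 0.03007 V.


Step 1: D = mu * (kT/q)
Step 2: D = 1454 * 0.03007
Step 3: D = 43.72 cm^2/s

43.72


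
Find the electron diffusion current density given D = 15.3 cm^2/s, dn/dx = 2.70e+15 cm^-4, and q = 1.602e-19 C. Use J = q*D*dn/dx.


Step 1: J = q * D * (dn/dx)
Step 2: J = 1.602e-19 * 15.3 * 2.70e+15
Step 3: J = 6.62e-03 A/cm^2

6.62e-03


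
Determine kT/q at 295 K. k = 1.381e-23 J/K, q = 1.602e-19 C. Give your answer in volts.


Step 1: kT = 1.381e-23 * 295 = 4.07395e-21 J
Step 2: Vt = kT/q = 4.07395e-21 / 1.602e-19
Step 3: Vt = 0.02543 V

0.02543


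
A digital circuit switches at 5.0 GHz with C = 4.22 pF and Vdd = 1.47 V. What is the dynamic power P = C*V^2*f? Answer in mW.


Step 1: V^2 = 1.47^2 = 2.1609 V^2
Step 2: P = C*V^2*f = 4.22e-12 F * 2.1609 * 5.0e9 Hz
Step 3: P = 4.559499e-02 W
Step 4: P = 45.595 mW

45.595


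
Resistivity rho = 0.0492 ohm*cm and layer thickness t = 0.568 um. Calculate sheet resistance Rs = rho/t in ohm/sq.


Step 1: Convert thickness to cm: t = 0.568 um = 5.6800e-05 cm
Step 2: Rs = rho / t = 0.0492 / 5.6800e-05
Step 3: Rs = 866.2 ohm/sq

866.2


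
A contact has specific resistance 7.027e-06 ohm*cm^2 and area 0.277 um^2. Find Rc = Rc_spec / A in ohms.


Step 1: Convert area to cm^2: 0.277 um^2 = 2.7700e-09 cm^2
Step 2: Rc = Rc_spec / A = 7.027e-06 / 2.7700e-09
Step 3: Rc = 2.54e+03 ohms

2.54e+03


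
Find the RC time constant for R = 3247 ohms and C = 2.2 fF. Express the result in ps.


Step 1: tau = R * C
Step 2: tau = 3247 * 2.2 fF = 3247 * 2.2e-15 F
Step 3: tau = 7.1434e-12 s = 7.1434 ps

7.1434


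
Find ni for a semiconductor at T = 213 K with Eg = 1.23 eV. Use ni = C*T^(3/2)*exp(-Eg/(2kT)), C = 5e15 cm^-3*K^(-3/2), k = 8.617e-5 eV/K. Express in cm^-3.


Step 1: Compute kT = 8.617e-5 * 213 = 0.01835421 eV
Step 2: Exponent = -Eg/(2kT) = -1.23/(2*0.01835421) = -33.50730
Step 3: T^(3/2) = 213^1.5 = 3108.63
Step 4: ni = 5e15 * 3108.63 * exp(-33.50730) = 4.36e+04 cm^-3

4.36e+04


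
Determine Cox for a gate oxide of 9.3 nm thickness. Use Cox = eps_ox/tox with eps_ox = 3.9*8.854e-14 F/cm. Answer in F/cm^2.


Step 1: eps_ox = 3.9 * 8.854e-14 = 3.45306e-13 F/cm
Step 2: tox in cm = 9.3 nm * 1e-7 = 9.3000e-07 cm
Step 3: Cox = 3.45306e-13 / 9.3000e-07 = 3.71e-07 F/cm^2

3.71e-07


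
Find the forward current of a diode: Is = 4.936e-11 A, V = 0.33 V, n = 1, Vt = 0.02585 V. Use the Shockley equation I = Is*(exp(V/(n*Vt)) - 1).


Step 1: V/(n*Vt) = 0.33/(1*0.02585) = 12.7660
Step 2: exp(12.7660) = 3.5011e+05
Step 3: I = 4.936e-11 * (3.5011e+05 - 1) = 1.73e-05 A

1.73e-05


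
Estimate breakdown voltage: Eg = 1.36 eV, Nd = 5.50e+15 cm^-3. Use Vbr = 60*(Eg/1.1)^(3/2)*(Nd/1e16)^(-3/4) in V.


Step 1: Eg/1.1 = 1.36/1.1 = 1.236364
Step 2: (Eg/1.1)^1.5 = 1.236364^1.5 = 1.374737
Step 3: (Nd/1e16)^(-0.75) = (0.55)^(-0.75) = 1.565770
Step 4: Vbr = 60 * 1.374737 * 1.565770 = 129.2 V

129.2


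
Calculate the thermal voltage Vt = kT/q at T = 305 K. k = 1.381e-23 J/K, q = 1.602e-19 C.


Step 1: kT = 1.381e-23 * 305 = 4.21205e-21 J
Step 2: Vt = kT/q = 4.21205e-21 / 1.602e-19
Step 3: Vt = 0.02629 V

0.02629


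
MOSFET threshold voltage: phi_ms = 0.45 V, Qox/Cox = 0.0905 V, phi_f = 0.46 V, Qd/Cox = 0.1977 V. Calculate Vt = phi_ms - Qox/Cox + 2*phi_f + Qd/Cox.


Step 1: Vt = phi_ms - Qox/Cox + 2*phi_f + Qd/Cox
Step 2: Vt = 0.45 - 0.0905 + 2*0.46 + 0.1977
Step 3: Vt = 0.45 - 0.0905 + 0.92 + 0.1977
Step 4: Vt = 1.4772 V

1.4772


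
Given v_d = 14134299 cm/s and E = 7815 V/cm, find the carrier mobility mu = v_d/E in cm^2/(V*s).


Step 1: mu = v_d / E
Step 2: mu = 14134299 / 7815
Step 3: mu = 1808.61 cm^2/(V*s)

1808.61


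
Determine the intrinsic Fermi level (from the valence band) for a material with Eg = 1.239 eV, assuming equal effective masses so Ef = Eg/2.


Step 1: For an intrinsic semiconductor, the Fermi level sits at midgap.
Step 2: Ef = Eg / 2 = 1.239 / 2 = 0.6195 eV

0.6195


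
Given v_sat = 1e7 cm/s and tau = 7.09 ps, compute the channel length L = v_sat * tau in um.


Step 1: tau in seconds = 7.09 ps * 1e-12 = 7.0900e-12 s
Step 2: L = v_sat * tau = 1e7 * 7.0900e-12 = 7.0900e-05 cm
Step 3: L in um = 7.0900e-05 * 1e4 = 0.709 um

0.709


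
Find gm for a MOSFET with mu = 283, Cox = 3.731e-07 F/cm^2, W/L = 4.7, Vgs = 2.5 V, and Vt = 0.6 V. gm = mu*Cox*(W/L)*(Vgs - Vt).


Step 1: Vov = Vgs - Vt = 2.5 - 0.6 = 1.9 V
Step 2: gm = mu * Cox * (W/L) * Vov
Step 3: gm = 283 * 3.731e-07 * 4.7 * 1.9 = 9.43e-04 S

9.43e-04


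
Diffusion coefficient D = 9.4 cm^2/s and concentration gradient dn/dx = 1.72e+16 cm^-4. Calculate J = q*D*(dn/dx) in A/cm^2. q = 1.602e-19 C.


Step 1: J = q * D * (dn/dx)
Step 2: J = 1.602e-19 * 9.4 * 1.72e+16
Step 3: J = 2.59e-02 A/cm^2

2.59e-02


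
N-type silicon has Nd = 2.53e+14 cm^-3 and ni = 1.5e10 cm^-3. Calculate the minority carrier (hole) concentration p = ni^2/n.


Step 1: Since Nd >> ni, n ≈ Nd = 2.53e+14 cm^-3
Step 2: p = ni^2 / n = (1.5e10)^2 / 2.53e+14
Step 3: p = 2.25e20 / 2.53e+14 = 8.89e+05 cm^-3

8.89e+05


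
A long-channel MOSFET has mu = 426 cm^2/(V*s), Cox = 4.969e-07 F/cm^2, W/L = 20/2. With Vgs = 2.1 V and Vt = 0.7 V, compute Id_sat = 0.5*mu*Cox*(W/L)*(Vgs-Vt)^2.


Step 1: Overdrive voltage Vov = Vgs - Vt = 2.1 - 0.7 = 1.4 V
Step 2: W/L = 20/2 = 10
Step 3: Id = 0.5 * 426 * 4.969e-07 * 10 * 1.4^2
Step 4: Id = 2.07e-03 A

2.07e-03


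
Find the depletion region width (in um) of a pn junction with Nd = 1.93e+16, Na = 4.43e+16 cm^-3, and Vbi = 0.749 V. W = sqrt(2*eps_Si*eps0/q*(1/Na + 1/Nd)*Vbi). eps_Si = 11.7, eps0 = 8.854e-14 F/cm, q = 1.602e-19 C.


Step 1: 1/Na + 1/Nd = 1/4.43e+16 + 1/1.93e+16 = 7.43868e-17
Step 2: 2*eps*eps0/q = 2*11.7*8.854e-14/1.602e-19 = 1.293281e+07
Step 3: W^2 = 1.293281e+07 * 7.43868e-17 * 0.749 = 7.20561e-10
Step 4: W = sqrt(7.20561e-10) = 2.684e-05 cm = 0.2684 um

0.2684


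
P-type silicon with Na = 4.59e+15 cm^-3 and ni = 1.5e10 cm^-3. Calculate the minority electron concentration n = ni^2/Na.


Step 1: Majority hole concentration p ≈ Na = 4.59e+15 cm^-3
Step 2: n = ni^2 / Na = (1.5e10)^2 / 4.59e+15
Step 3: n = 4.90e+04 cm^-3

4.90e+04


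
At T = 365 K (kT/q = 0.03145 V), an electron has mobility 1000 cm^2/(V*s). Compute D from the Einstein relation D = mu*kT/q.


Step 1: D = mu * (kT/q)
Step 2: D = 1000 * 0.03145
Step 3: D = 31.45 cm^2/s

31.45


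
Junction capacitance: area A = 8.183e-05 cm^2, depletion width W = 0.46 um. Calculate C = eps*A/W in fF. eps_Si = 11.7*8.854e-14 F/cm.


Step 1: eps_Si = 11.7 * 8.854e-14 = 1.035918e-12 F/cm
Step 2: W in cm = 0.46 * 1e-4 = 4.60e-05 cm
Step 3: C = 1.035918e-12 * 8.183e-05 / 4.60e-05 = 1.842808e-12 F
Step 4: C = 1842.81 fF

1842.81


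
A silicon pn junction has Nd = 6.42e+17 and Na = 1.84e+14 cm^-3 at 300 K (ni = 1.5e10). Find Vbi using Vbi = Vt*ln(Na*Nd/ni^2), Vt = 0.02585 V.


Step 1: Compute Na*Nd/ni^2 = 1.84e+14 * 6.42e+17 / (1.5e10)^2 = 5.2501e+11
Step 2: ln(5.2501e+11) = 26.9867
Step 3: Vbi = 0.02585 * 26.9867 = 0.698 V

0.698


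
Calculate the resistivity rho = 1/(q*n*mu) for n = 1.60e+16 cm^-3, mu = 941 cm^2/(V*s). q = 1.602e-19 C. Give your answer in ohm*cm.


Step 1: sigma = q * n * mu = 1.602e-19 * 1.60e+16 * 941 = 2.41197e+00 S/cm
Step 2: rho = 1 / sigma = 1 / 2.41197e+00 = 0.4146 ohm*cm

0.4146


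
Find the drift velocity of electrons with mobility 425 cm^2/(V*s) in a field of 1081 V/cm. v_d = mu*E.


Step 1: v_d = mu * E
Step 2: v_d = 425 * 1081 = 459425
Step 3: v_d = 4.59e+05 cm/s

4.59e+05


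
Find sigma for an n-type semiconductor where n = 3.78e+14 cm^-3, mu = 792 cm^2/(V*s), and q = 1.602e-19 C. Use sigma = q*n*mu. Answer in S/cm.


Step 1: sigma = q * n * mu
Step 2: sigma = 1.602e-19 * 3.78e+14 * 792
Step 3: sigma = 4.796e-02 S/cm

4.796e-02


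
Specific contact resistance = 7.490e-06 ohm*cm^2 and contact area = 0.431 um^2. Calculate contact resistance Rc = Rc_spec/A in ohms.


Step 1: Convert area to cm^2: 0.431 um^2 = 4.3100e-09 cm^2
Step 2: Rc = Rc_spec / A = 7.490e-06 / 4.3100e-09
Step 3: Rc = 1.74e+03 ohms

1.74e+03


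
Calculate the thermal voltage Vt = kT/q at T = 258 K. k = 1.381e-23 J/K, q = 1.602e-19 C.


Step 1: kT = 1.381e-23 * 258 = 3.56298e-21 J
Step 2: Vt = kT/q = 3.56298e-21 / 1.602e-19
Step 3: Vt = 0.02224 V

0.02224


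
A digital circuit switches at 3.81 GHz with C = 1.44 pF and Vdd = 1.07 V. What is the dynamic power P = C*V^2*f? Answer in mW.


Step 1: V^2 = 1.07^2 = 1.1449 V^2
Step 2: P = C*V^2*f = 1.44e-12 F * 1.1449 * 3.81e9 Hz
Step 3: P = 6.28137936e-03 W
Step 4: P = 6.281 mW

6.281


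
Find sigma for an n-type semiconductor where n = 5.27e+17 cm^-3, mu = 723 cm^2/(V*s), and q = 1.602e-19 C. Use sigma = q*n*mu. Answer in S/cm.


Step 1: sigma = q * n * mu
Step 2: sigma = 1.602e-19 * 5.27e+17 * 723
Step 3: sigma = 6.104e+01 S/cm

6.104e+01


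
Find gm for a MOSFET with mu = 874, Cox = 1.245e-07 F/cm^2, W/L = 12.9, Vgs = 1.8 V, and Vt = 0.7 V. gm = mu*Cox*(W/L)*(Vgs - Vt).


Step 1: Vov = Vgs - Vt = 1.8 - 0.7 = 1.1 V
Step 2: gm = mu * Cox * (W/L) * Vov
Step 3: gm = 874 * 1.245e-07 * 12.9 * 1.1 = 1.54e-03 S

1.54e-03


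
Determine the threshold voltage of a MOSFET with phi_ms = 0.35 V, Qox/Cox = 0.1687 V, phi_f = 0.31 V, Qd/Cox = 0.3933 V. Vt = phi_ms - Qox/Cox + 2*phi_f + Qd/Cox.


Step 1: Vt = phi_ms - Qox/Cox + 2*phi_f + Qd/Cox
Step 2: Vt = 0.35 - 0.1687 + 2*0.31 + 0.3933
Step 3: Vt = 0.35 - 0.1687 + 0.62 + 0.3933
Step 4: Vt = 1.1946 V

1.1946


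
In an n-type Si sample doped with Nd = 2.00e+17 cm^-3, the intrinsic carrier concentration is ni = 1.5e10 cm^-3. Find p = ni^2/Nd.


Step 1: Since Nd >> ni, n ≈ Nd = 2.00e+17 cm^-3
Step 2: p = ni^2 / n = (1.5e10)^2 / 2.00e+17
Step 3: p = 2.25e20 / 2.00e+17 = 1.13e+03 cm^-3

1.13e+03


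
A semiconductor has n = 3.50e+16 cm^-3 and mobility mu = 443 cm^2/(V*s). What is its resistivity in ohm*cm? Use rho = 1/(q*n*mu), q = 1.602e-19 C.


Step 1: sigma = q * n * mu = 1.602e-19 * 3.50e+16 * 443 = 2.48390e+00 S/cm
Step 2: rho = 1 / sigma = 1 / 2.48390e+00 = 0.4026 ohm*cm

0.4026


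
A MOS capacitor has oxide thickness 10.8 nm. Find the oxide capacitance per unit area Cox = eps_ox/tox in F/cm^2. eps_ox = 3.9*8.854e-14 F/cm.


Step 1: eps_ox = 3.9 * 8.854e-14 = 3.45306e-13 F/cm
Step 2: tox in cm = 10.8 nm * 1e-7 = 1.0800e-06 cm
Step 3: Cox = 3.45306e-13 / 1.0800e-06 = 3.20e-07 F/cm^2

3.20e-07


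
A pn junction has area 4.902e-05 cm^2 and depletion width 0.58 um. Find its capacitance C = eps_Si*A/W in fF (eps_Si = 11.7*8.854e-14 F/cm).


Step 1: eps_Si = 11.7 * 8.854e-14 = 1.035918e-12 F/cm
Step 2: W in cm = 0.58 * 1e-4 = 5.80e-05 cm
Step 3: C = 1.035918e-12 * 4.902e-05 / 5.80e-05 = 8.755293e-13 F
Step 4: C = 875.53 fF

875.53


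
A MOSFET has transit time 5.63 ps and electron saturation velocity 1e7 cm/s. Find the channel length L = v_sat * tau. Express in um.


Step 1: tau in seconds = 5.63 ps * 1e-12 = 5.6300e-12 s
Step 2: L = v_sat * tau = 1e7 * 5.6300e-12 = 5.6300e-05 cm
Step 3: L in um = 5.6300e-05 * 1e4 = 0.563 um

0.563


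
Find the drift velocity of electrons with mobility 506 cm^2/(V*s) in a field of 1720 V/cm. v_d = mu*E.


Step 1: v_d = mu * E
Step 2: v_d = 506 * 1720 = 870320
Step 3: v_d = 8.70e+05 cm/s

8.70e+05


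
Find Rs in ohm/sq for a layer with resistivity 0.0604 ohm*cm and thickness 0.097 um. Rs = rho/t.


Step 1: Convert thickness to cm: t = 0.097 um = 9.7000e-06 cm
Step 2: Rs = rho / t = 0.0604 / 9.7000e-06
Step 3: Rs = 6226.8 ohm/sq

6226.8


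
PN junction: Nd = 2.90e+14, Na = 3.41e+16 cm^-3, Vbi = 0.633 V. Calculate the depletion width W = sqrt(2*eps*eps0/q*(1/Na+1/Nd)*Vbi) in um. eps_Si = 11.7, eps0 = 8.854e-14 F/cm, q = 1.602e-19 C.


Step 1: 1/Na + 1/Nd = 1/3.41e+16 + 1/2.90e+14 = 3.47760e-15
Step 2: 2*eps*eps0/q = 2*11.7*8.854e-14/1.602e-19 = 1.293281e+07
Step 3: W^2 = 1.293281e+07 * 3.47760e-15 * 0.633 = 2.84693e-08
Step 4: W = sqrt(2.84693e-08) = 1.687e-04 cm = 1.687 um

1.687


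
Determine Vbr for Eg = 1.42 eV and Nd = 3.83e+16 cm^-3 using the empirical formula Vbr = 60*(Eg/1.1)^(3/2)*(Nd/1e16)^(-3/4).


Step 1: Eg/1.1 = 1.42/1.1 = 1.290909
Step 2: (Eg/1.1)^1.5 = 1.290909^1.5 = 1.466707
Step 3: (Nd/1e16)^(-0.75) = (3.83)^(-0.75) = 0.365259
Step 4: Vbr = 60 * 1.466707 * 0.365259 = 32.1 V

32.1


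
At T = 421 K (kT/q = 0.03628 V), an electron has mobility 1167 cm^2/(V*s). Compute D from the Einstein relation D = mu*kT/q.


Step 1: D = mu * (kT/q)
Step 2: D = 1167 * 0.03628
Step 3: D = 42.34 cm^2/s

42.34


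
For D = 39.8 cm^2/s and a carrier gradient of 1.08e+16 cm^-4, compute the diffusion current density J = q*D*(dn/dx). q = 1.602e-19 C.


Step 1: J = q * D * (dn/dx)
Step 2: J = 1.602e-19 * 39.8 * 1.08e+16
Step 3: J = 6.89e-02 A/cm^2

6.89e-02


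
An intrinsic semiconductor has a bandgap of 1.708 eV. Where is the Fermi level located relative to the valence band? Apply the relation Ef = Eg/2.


Step 1: For an intrinsic semiconductor, the Fermi level sits at midgap.
Step 2: Ef = Eg / 2 = 1.708 / 2 = 0.854 eV

0.854


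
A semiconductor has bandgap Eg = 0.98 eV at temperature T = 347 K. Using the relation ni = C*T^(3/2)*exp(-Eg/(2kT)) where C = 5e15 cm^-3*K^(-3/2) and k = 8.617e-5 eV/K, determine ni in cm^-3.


Step 1: Compute kT = 8.617e-5 * 347 = 0.02990099 eV
Step 2: Exponent = -Eg/(2kT) = -0.98/(2*0.02990099) = -16.38742
Step 3: T^(3/2) = 347^1.5 = 6463.89
Step 4: ni = 5e15 * 6463.89 * exp(-16.38742) = 2.47e+12 cm^-3

2.47e+12


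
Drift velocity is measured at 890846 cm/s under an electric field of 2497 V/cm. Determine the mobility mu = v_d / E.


Step 1: mu = v_d / E
Step 2: mu = 890846 / 2497
Step 3: mu = 356.77 cm^2/(V*s)

356.77


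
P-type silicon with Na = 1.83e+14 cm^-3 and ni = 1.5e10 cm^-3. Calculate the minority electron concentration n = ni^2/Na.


Step 1: Majority hole concentration p ≈ Na = 1.83e+14 cm^-3
Step 2: n = ni^2 / Na = (1.5e10)^2 / 1.83e+14
Step 3: n = 1.23e+06 cm^-3

1.23e+06


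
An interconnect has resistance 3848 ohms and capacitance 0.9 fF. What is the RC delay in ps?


Step 1: tau = R * C
Step 2: tau = 3848 * 0.9 fF = 3848 * 9.0e-16 F
Step 3: tau = 3.4632e-12 s = 3.4632 ps

3.4632


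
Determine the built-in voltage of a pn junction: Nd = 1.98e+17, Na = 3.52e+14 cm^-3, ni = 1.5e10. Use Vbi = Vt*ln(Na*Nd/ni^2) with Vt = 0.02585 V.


Step 1: Compute Na*Nd/ni^2 = 3.52e+14 * 1.98e+17 / (1.5e10)^2 = 3.0976e+11
Step 2: ln(3.0976e+11) = 26.4591
Step 3: Vbi = 0.02585 * 26.4591 = 0.684 V

0.684


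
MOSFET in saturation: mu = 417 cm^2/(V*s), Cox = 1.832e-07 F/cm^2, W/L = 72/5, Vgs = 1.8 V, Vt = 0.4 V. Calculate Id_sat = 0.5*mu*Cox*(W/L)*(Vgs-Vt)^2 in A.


Step 1: Overdrive voltage Vov = Vgs - Vt = 1.8 - 0.4 = 1.4 V
Step 2: W/L = 72/5 = 14.4
Step 3: Id = 0.5 * 417 * 1.832e-07 * 14.4 * 1.4^2
Step 4: Id = 1.08e-03 A

1.08e-03


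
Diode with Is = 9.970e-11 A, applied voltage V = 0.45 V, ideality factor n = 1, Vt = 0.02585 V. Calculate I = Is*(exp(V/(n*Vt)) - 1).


Step 1: V/(n*Vt) = 0.45/(1*0.02585) = 17.4081
Step 2: exp(17.4081) = 3.6328e+07
Step 3: I = 9.970e-11 * (3.6328e+07 - 1) = 3.62e-03 A

3.62e-03
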